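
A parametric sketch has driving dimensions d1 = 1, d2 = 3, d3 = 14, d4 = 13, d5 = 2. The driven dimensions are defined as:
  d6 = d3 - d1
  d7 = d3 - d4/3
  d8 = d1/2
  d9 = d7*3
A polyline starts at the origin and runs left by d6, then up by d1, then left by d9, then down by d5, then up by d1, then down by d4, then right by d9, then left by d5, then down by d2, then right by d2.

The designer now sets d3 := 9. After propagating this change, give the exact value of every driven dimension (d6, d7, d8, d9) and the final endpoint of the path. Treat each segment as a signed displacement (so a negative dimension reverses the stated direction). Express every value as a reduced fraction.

Apply edit: d3 := 9
  d6 = d3 - d1 = 8
  d7 = d3 - d4/3 = 14/3
  d8 = d1/2 = 1/2
  d9 = d7*3 = 14
Walk from origin (0, 0):
  seg 1: left by d6 = 8 → (-8, 0)
  seg 2: up by d1 = 1 → (-8, 1)
  seg 3: left by d9 = 14 → (-22, 1)
  seg 4: down by d5 = 2 → (-22, -1)
  seg 5: up by d1 = 1 → (-22, 0)
  seg 6: down by d4 = 13 → (-22, -13)
  seg 7: right by d9 = 14 → (-8, -13)
  seg 8: left by d5 = 2 → (-10, -13)
  seg 9: down by d2 = 3 → (-10, -16)
  seg 10: right by d2 = 3 → (-7, -16)

d6 = 8
d7 = 14/3
d8 = 1/2
d9 = 14
endpoint = (-7, -16)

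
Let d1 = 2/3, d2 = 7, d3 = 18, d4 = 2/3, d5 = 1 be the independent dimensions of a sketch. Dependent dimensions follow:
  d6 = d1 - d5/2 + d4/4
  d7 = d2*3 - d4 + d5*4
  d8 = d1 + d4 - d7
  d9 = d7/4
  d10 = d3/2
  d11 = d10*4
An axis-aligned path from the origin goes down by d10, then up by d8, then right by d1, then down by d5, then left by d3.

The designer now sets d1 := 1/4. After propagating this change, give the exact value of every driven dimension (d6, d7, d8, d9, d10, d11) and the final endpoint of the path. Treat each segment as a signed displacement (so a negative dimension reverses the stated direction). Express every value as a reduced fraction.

d6 = -1/12
d7 = 73/3
d8 = -281/12
d9 = 73/12
d10 = 9
d11 = 36
endpoint = (-71/4, -401/12)

Apply edit: d1 := 1/4
  d6 = d1 - d5/2 + d4/4 = -1/12
  d7 = d2*3 - d4 + d5*4 = 73/3
  d8 = d1 + d4 - d7 = -281/12
  d9 = d7/4 = 73/12
  d10 = d3/2 = 9
  d11 = d10*4 = 36
Walk from origin (0, 0):
  seg 1: down by d10 = 9 → (0, -9)
  seg 2: up by d8 = -281/12 → (0, -389/12)
  seg 3: right by d1 = 1/4 → (1/4, -389/12)
  seg 4: down by d5 = 1 → (1/4, -401/12)
  seg 5: left by d3 = 18 → (-71/4, -401/12)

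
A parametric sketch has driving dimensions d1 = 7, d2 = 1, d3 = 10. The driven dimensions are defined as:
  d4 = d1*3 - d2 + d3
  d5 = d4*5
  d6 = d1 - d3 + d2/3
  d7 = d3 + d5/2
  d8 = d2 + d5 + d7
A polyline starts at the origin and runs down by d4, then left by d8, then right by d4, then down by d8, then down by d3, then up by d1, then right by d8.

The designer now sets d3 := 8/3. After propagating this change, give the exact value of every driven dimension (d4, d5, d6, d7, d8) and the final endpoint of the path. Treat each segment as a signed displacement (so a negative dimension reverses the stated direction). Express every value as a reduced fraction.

d4 = 68/3
d5 = 340/3
d6 = 14/3
d7 = 178/3
d8 = 521/3
endpoint = (68/3, -192)

Apply edit: d3 := 8/3
  d4 = d1*3 - d2 + d3 = 68/3
  d5 = d4*5 = 340/3
  d6 = d1 - d3 + d2/3 = 14/3
  d7 = d3 + d5/2 = 178/3
  d8 = d2 + d5 + d7 = 521/3
Walk from origin (0, 0):
  seg 1: down by d4 = 68/3 → (0, -68/3)
  seg 2: left by d8 = 521/3 → (-521/3, -68/3)
  seg 3: right by d4 = 68/3 → (-151, -68/3)
  seg 4: down by d8 = 521/3 → (-151, -589/3)
  seg 5: down by d3 = 8/3 → (-151, -199)
  seg 6: up by d1 = 7 → (-151, -192)
  seg 7: right by d8 = 521/3 → (68/3, -192)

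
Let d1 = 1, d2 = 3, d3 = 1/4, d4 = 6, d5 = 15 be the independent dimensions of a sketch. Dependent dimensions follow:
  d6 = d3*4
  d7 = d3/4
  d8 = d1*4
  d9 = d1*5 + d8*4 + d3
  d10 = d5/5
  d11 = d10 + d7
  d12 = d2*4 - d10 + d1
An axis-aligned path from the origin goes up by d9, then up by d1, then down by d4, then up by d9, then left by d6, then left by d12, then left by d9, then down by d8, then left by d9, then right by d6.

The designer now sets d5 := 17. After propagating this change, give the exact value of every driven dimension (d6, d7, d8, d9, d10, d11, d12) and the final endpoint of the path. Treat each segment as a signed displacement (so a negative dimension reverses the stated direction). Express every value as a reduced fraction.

Apply edit: d5 := 17
  d6 = d3*4 = 1
  d7 = d3/4 = 1/16
  d8 = d1*4 = 4
  d9 = d1*5 + d8*4 + d3 = 85/4
  d10 = d5/5 = 17/5
  d11 = d10 + d7 = 277/80
  d12 = d2*4 - d10 + d1 = 48/5
Walk from origin (0, 0):
  seg 1: up by d9 = 85/4 → (0, 85/4)
  seg 2: up by d1 = 1 → (0, 89/4)
  seg 3: down by d4 = 6 → (0, 65/4)
  seg 4: up by d9 = 85/4 → (0, 75/2)
  seg 5: left by d6 = 1 → (-1, 75/2)
  seg 6: left by d12 = 48/5 → (-53/5, 75/2)
  seg 7: left by d9 = 85/4 → (-637/20, 75/2)
  seg 8: down by d8 = 4 → (-637/20, 67/2)
  seg 9: left by d9 = 85/4 → (-531/10, 67/2)
  seg 10: right by d6 = 1 → (-521/10, 67/2)

d6 = 1
d7 = 1/16
d8 = 4
d9 = 85/4
d10 = 17/5
d11 = 277/80
d12 = 48/5
endpoint = (-521/10, 67/2)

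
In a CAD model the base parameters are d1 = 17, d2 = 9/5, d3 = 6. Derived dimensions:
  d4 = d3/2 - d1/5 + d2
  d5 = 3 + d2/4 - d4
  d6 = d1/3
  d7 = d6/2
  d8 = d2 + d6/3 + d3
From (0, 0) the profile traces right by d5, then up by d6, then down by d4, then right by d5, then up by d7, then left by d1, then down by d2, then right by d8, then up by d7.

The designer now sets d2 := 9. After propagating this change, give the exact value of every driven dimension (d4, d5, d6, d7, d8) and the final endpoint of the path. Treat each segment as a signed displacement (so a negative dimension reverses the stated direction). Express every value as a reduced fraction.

Apply edit: d2 := 9
  d4 = d3/2 - d1/5 + d2 = 43/5
  d5 = 3 + d2/4 - d4 = -67/20
  d6 = d1/3 = 17/3
  d7 = d6/2 = 17/6
  d8 = d2 + d6/3 + d3 = 152/9
Walk from origin (0, 0):
  seg 1: right by d5 = -67/20 → (-67/20, 0)
  seg 2: up by d6 = 17/3 → (-67/20, 17/3)
  seg 3: down by d4 = 43/5 → (-67/20, -44/15)
  seg 4: right by d5 = -67/20 → (-67/10, -44/15)
  seg 5: up by d7 = 17/6 → (-67/10, -1/10)
  seg 6: left by d1 = 17 → (-237/10, -1/10)
  seg 7: down by d2 = 9 → (-237/10, -91/10)
  seg 8: right by d8 = 152/9 → (-613/90, -91/10)
  seg 9: up by d7 = 17/6 → (-613/90, -94/15)

d4 = 43/5
d5 = -67/20
d6 = 17/3
d7 = 17/6
d8 = 152/9
endpoint = (-613/90, -94/15)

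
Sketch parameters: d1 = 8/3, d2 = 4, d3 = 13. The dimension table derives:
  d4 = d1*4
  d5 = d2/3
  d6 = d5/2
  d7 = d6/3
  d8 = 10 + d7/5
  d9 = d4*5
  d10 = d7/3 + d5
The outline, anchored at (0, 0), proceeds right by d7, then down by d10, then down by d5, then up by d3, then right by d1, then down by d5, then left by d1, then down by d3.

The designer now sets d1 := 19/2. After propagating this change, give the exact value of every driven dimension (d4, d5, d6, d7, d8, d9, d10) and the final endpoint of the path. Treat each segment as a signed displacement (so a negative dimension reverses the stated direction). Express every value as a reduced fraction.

Apply edit: d1 := 19/2
  d4 = d1*4 = 38
  d5 = d2/3 = 4/3
  d6 = d5/2 = 2/3
  d7 = d6/3 = 2/9
  d8 = 10 + d7/5 = 452/45
  d9 = d4*5 = 190
  d10 = d7/3 + d5 = 38/27
Walk from origin (0, 0):
  seg 1: right by d7 = 2/9 → (2/9, 0)
  seg 2: down by d10 = 38/27 → (2/9, -38/27)
  seg 3: down by d5 = 4/3 → (2/9, -74/27)
  seg 4: up by d3 = 13 → (2/9, 277/27)
  seg 5: right by d1 = 19/2 → (175/18, 277/27)
  seg 6: down by d5 = 4/3 → (175/18, 241/27)
  seg 7: left by d1 = 19/2 → (2/9, 241/27)
  seg 8: down by d3 = 13 → (2/9, -110/27)

d4 = 38
d5 = 4/3
d6 = 2/3
d7 = 2/9
d8 = 452/45
d9 = 190
d10 = 38/27
endpoint = (2/9, -110/27)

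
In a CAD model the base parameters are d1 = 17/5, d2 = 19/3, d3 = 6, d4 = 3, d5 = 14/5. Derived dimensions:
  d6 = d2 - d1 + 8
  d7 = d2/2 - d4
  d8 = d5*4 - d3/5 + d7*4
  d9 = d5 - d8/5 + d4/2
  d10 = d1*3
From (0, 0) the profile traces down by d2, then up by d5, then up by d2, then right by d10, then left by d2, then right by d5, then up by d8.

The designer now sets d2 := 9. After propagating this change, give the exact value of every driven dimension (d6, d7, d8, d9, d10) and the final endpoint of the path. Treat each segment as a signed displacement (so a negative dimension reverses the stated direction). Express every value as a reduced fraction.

d6 = 68/5
d7 = 3/2
d8 = 16
d9 = 11/10
d10 = 51/5
endpoint = (4, 94/5)

Apply edit: d2 := 9
  d6 = d2 - d1 + 8 = 68/5
  d7 = d2/2 - d4 = 3/2
  d8 = d5*4 - d3/5 + d7*4 = 16
  d9 = d5 - d8/5 + d4/2 = 11/10
  d10 = d1*3 = 51/5
Walk from origin (0, 0):
  seg 1: down by d2 = 9 → (0, -9)
  seg 2: up by d5 = 14/5 → (0, -31/5)
  seg 3: up by d2 = 9 → (0, 14/5)
  seg 4: right by d10 = 51/5 → (51/5, 14/5)
  seg 5: left by d2 = 9 → (6/5, 14/5)
  seg 6: right by d5 = 14/5 → (4, 14/5)
  seg 7: up by d8 = 16 → (4, 94/5)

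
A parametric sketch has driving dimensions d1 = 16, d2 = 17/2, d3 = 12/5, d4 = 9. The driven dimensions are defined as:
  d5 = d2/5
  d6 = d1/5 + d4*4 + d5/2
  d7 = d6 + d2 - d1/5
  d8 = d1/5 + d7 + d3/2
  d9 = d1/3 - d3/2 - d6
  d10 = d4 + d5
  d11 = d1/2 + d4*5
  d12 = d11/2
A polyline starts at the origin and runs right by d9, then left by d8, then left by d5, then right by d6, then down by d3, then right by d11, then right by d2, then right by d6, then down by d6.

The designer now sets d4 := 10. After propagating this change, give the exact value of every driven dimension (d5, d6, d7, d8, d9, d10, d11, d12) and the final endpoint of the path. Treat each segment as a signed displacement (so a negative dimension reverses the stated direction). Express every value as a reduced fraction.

d5 = 17/10
d6 = 881/20
d7 = 987/20
d8 = 215/4
d9 = -479/12
d10 = 117/10
d11 = 58
d12 = 29
endpoint = (1777/30, -929/20)

Apply edit: d4 := 10
  d5 = d2/5 = 17/10
  d6 = d1/5 + d4*4 + d5/2 = 881/20
  d7 = d6 + d2 - d1/5 = 987/20
  d8 = d1/5 + d7 + d3/2 = 215/4
  d9 = d1/3 - d3/2 - d6 = -479/12
  d10 = d4 + d5 = 117/10
  d11 = d1/2 + d4*5 = 58
  d12 = d11/2 = 29
Walk from origin (0, 0):
  seg 1: right by d9 = -479/12 → (-479/12, 0)
  seg 2: left by d8 = 215/4 → (-281/3, 0)
  seg 3: left by d5 = 17/10 → (-2861/30, 0)
  seg 4: right by d6 = 881/20 → (-3079/60, 0)
  seg 5: down by d3 = 12/5 → (-3079/60, -12/5)
  seg 6: right by d11 = 58 → (401/60, -12/5)
  seg 7: right by d2 = 17/2 → (911/60, -12/5)
  seg 8: right by d6 = 881/20 → (1777/30, -12/5)
  seg 9: down by d6 = 881/20 → (1777/30, -929/20)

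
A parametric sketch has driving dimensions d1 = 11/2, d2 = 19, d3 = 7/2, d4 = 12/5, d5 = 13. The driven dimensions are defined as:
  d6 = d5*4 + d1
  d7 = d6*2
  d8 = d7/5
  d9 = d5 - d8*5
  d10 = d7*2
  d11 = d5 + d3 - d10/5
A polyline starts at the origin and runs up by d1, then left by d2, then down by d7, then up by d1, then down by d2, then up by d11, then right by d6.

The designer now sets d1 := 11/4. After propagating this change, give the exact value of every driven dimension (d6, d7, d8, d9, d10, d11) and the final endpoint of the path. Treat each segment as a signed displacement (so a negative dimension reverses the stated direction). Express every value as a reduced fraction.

Apply edit: d1 := 11/4
  d6 = d5*4 + d1 = 219/4
  d7 = d6*2 = 219/2
  d8 = d7/5 = 219/10
  d9 = d5 - d8*5 = -193/2
  d10 = d7*2 = 219
  d11 = d5 + d3 - d10/5 = -273/10
Walk from origin (0, 0):
  seg 1: up by d1 = 11/4 → (0, 11/4)
  seg 2: left by d2 = 19 → (-19, 11/4)
  seg 3: down by d7 = 219/2 → (-19, -427/4)
  seg 4: up by d1 = 11/4 → (-19, -104)
  seg 5: down by d2 = 19 → (-19, -123)
  seg 6: up by d11 = -273/10 → (-19, -1503/10)
  seg 7: right by d6 = 219/4 → (143/4, -1503/10)

d6 = 219/4
d7 = 219/2
d8 = 219/10
d9 = -193/2
d10 = 219
d11 = -273/10
endpoint = (143/4, -1503/10)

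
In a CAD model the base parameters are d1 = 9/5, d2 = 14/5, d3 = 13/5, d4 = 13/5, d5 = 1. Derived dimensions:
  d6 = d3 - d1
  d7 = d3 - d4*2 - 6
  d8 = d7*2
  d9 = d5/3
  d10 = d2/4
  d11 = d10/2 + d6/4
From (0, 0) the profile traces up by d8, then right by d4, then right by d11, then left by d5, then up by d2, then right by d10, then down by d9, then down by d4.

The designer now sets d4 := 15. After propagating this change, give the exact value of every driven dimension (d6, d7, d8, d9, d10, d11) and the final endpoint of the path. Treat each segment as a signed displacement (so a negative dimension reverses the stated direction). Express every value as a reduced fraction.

d6 = 4/5
d7 = -167/5
d8 = -334/5
d9 = 1/3
d10 = 7/10
d11 = 11/20
endpoint = (61/4, -238/3)

Apply edit: d4 := 15
  d6 = d3 - d1 = 4/5
  d7 = d3 - d4*2 - 6 = -167/5
  d8 = d7*2 = -334/5
  d9 = d5/3 = 1/3
  d10 = d2/4 = 7/10
  d11 = d10/2 + d6/4 = 11/20
Walk from origin (0, 0):
  seg 1: up by d8 = -334/5 → (0, -334/5)
  seg 2: right by d4 = 15 → (15, -334/5)
  seg 3: right by d11 = 11/20 → (311/20, -334/5)
  seg 4: left by d5 = 1 → (291/20, -334/5)
  seg 5: up by d2 = 14/5 → (291/20, -64)
  seg 6: right by d10 = 7/10 → (61/4, -64)
  seg 7: down by d9 = 1/3 → (61/4, -193/3)
  seg 8: down by d4 = 15 → (61/4, -238/3)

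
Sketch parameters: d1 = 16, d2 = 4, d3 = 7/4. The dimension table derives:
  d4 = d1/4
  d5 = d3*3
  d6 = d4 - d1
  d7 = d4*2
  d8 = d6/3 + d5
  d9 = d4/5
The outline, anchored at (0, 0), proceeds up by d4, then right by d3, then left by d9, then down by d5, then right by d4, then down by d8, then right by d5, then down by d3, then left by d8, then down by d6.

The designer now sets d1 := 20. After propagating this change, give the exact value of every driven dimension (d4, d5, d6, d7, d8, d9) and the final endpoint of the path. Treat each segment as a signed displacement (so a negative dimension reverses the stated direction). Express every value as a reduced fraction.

Apply edit: d1 := 20
  d4 = d1/4 = 5
  d5 = d3*3 = 21/4
  d6 = d4 - d1 = -15
  d7 = d4*2 = 10
  d8 = d6/3 + d5 = 1/4
  d9 = d4/5 = 1
Walk from origin (0, 0):
  seg 1: up by d4 = 5 → (0, 5)
  seg 2: right by d3 = 7/4 → (7/4, 5)
  seg 3: left by d9 = 1 → (3/4, 5)
  seg 4: down by d5 = 21/4 → (3/4, -1/4)
  seg 5: right by d4 = 5 → (23/4, -1/4)
  seg 6: down by d8 = 1/4 → (23/4, -1/2)
  seg 7: right by d5 = 21/4 → (11, -1/2)
  seg 8: down by d3 = 7/4 → (11, -9/4)
  seg 9: left by d8 = 1/4 → (43/4, -9/4)
  seg 10: down by d6 = -15 → (43/4, 51/4)

d4 = 5
d5 = 21/4
d6 = -15
d7 = 10
d8 = 1/4
d9 = 1
endpoint = (43/4, 51/4)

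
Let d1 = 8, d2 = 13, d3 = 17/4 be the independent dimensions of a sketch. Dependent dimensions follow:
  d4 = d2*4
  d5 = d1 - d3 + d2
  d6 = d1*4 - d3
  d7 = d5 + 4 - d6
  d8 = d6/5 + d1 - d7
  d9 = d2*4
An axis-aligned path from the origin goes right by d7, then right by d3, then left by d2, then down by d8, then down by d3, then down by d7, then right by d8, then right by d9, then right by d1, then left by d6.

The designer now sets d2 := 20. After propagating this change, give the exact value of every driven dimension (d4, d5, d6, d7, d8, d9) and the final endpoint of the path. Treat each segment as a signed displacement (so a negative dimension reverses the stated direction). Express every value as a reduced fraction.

d4 = 80
d5 = 95/4
d6 = 111/4
d7 = 0
d8 = 271/20
d9 = 80
endpoint = (1161/20, -89/5)

Apply edit: d2 := 20
  d4 = d2*4 = 80
  d5 = d1 - d3 + d2 = 95/4
  d6 = d1*4 - d3 = 111/4
  d7 = d5 + 4 - d6 = 0
  d8 = d6/5 + d1 - d7 = 271/20
  d9 = d2*4 = 80
Walk from origin (0, 0):
  seg 1: right by d7 = 0 → (0, 0)
  seg 2: right by d3 = 17/4 → (17/4, 0)
  seg 3: left by d2 = 20 → (-63/4, 0)
  seg 4: down by d8 = 271/20 → (-63/4, -271/20)
  seg 5: down by d3 = 17/4 → (-63/4, -89/5)
  seg 6: down by d7 = 0 → (-63/4, -89/5)
  seg 7: right by d8 = 271/20 → (-11/5, -89/5)
  seg 8: right by d9 = 80 → (389/5, -89/5)
  seg 9: right by d1 = 8 → (429/5, -89/5)
  seg 10: left by d6 = 111/4 → (1161/20, -89/5)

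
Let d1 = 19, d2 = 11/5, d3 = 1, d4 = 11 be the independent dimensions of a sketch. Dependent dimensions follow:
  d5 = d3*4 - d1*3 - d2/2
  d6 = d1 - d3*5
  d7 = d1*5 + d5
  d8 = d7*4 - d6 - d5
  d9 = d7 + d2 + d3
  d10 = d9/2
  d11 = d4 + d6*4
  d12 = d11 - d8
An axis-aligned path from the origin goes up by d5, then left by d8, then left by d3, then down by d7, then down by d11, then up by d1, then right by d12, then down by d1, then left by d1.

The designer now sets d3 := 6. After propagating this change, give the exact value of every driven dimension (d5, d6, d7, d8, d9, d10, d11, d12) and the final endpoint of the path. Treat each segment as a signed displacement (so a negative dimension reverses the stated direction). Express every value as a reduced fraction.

Apply edit: d3 := 6
  d5 = d3*4 - d1*3 - d2/2 = -341/10
  d6 = d1 - d3*5 = -11
  d7 = d1*5 + d5 = 609/10
  d8 = d7*4 - d6 - d5 = 2887/10
  d9 = d7 + d2 + d3 = 691/10
  d10 = d9/2 = 691/20
  d11 = d4 + d6*4 = -33
  d12 = d11 - d8 = -3217/10
Walk from origin (0, 0):
  seg 1: up by d5 = -341/10 → (0, -341/10)
  seg 2: left by d8 = 2887/10 → (-2887/10, -341/10)
  seg 3: left by d3 = 6 → (-2947/10, -341/10)
  seg 4: down by d7 = 609/10 → (-2947/10, -95)
  seg 5: down by d11 = -33 → (-2947/10, -62)
  seg 6: up by d1 = 19 → (-2947/10, -43)
  seg 7: right by d12 = -3217/10 → (-3082/5, -43)
  seg 8: down by d1 = 19 → (-3082/5, -62)
  seg 9: left by d1 = 19 → (-3177/5, -62)

d5 = -341/10
d6 = -11
d7 = 609/10
d8 = 2887/10
d9 = 691/10
d10 = 691/20
d11 = -33
d12 = -3217/10
endpoint = (-3177/5, -62)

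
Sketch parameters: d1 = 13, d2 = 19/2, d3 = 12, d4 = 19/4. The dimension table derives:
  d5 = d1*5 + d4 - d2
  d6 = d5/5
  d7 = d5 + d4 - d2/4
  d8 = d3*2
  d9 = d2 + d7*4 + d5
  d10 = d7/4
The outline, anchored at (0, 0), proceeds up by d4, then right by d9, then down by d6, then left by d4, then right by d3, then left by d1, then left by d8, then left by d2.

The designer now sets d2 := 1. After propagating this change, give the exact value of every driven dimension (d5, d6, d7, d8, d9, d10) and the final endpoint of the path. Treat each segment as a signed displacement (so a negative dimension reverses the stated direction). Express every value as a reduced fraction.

d5 = 275/4
d6 = 55/4
d7 = 293/4
d8 = 24
d9 = 1451/4
d10 = 293/16
endpoint = (332, -9)

Apply edit: d2 := 1
  d5 = d1*5 + d4 - d2 = 275/4
  d6 = d5/5 = 55/4
  d7 = d5 + d4 - d2/4 = 293/4
  d8 = d3*2 = 24
  d9 = d2 + d7*4 + d5 = 1451/4
  d10 = d7/4 = 293/16
Walk from origin (0, 0):
  seg 1: up by d4 = 19/4 → (0, 19/4)
  seg 2: right by d9 = 1451/4 → (1451/4, 19/4)
  seg 3: down by d6 = 55/4 → (1451/4, -9)
  seg 4: left by d4 = 19/4 → (358, -9)
  seg 5: right by d3 = 12 → (370, -9)
  seg 6: left by d1 = 13 → (357, -9)
  seg 7: left by d8 = 24 → (333, -9)
  seg 8: left by d2 = 1 → (332, -9)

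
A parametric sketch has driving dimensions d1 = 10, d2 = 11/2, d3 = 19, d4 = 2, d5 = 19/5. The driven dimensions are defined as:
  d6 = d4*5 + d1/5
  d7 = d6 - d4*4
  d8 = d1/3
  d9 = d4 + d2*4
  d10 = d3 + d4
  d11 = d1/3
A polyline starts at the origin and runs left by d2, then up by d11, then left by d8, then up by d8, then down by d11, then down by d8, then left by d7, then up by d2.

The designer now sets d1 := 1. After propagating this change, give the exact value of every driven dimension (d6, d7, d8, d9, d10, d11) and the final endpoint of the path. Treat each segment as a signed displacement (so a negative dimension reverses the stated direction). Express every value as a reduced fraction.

Apply edit: d1 := 1
  d6 = d4*5 + d1/5 = 51/5
  d7 = d6 - d4*4 = 11/5
  d8 = d1/3 = 1/3
  d9 = d4 + d2*4 = 24
  d10 = d3 + d4 = 21
  d11 = d1/3 = 1/3
Walk from origin (0, 0):
  seg 1: left by d2 = 11/2 → (-11/2, 0)
  seg 2: up by d11 = 1/3 → (-11/2, 1/3)
  seg 3: left by d8 = 1/3 → (-35/6, 1/3)
  seg 4: up by d8 = 1/3 → (-35/6, 2/3)
  seg 5: down by d11 = 1/3 → (-35/6, 1/3)
  seg 6: down by d8 = 1/3 → (-35/6, 0)
  seg 7: left by d7 = 11/5 → (-241/30, 0)
  seg 8: up by d2 = 11/2 → (-241/30, 11/2)

d6 = 51/5
d7 = 11/5
d8 = 1/3
d9 = 24
d10 = 21
d11 = 1/3
endpoint = (-241/30, 11/2)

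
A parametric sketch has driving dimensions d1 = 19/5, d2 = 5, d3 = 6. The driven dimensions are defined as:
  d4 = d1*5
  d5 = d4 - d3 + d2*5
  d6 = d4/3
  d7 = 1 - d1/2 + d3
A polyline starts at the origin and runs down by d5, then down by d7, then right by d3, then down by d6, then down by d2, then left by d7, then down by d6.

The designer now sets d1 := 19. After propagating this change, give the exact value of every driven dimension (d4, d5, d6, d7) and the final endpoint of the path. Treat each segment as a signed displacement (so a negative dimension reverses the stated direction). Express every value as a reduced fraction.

d4 = 95
d5 = 114
d6 = 95/3
d7 = -5/2
endpoint = (17/2, -1079/6)

Apply edit: d1 := 19
  d4 = d1*5 = 95
  d5 = d4 - d3 + d2*5 = 114
  d6 = d4/3 = 95/3
  d7 = 1 - d1/2 + d3 = -5/2
Walk from origin (0, 0):
  seg 1: down by d5 = 114 → (0, -114)
  seg 2: down by d7 = -5/2 → (0, -223/2)
  seg 3: right by d3 = 6 → (6, -223/2)
  seg 4: down by d6 = 95/3 → (6, -859/6)
  seg 5: down by d2 = 5 → (6, -889/6)
  seg 6: left by d7 = -5/2 → (17/2, -889/6)
  seg 7: down by d6 = 95/3 → (17/2, -1079/6)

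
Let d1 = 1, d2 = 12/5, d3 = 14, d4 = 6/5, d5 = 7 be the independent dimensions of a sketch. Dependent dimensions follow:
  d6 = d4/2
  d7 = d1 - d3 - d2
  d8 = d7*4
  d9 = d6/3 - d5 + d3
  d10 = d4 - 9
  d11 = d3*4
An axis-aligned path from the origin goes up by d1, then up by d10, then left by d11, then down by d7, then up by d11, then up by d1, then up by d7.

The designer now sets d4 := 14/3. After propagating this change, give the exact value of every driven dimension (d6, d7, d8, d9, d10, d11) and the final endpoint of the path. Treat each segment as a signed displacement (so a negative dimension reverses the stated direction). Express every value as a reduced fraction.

d6 = 7/3
d7 = -77/5
d8 = -308/5
d9 = 70/9
d10 = -13/3
d11 = 56
endpoint = (-56, 161/3)

Apply edit: d4 := 14/3
  d6 = d4/2 = 7/3
  d7 = d1 - d3 - d2 = -77/5
  d8 = d7*4 = -308/5
  d9 = d6/3 - d5 + d3 = 70/9
  d10 = d4 - 9 = -13/3
  d11 = d3*4 = 56
Walk from origin (0, 0):
  seg 1: up by d1 = 1 → (0, 1)
  seg 2: up by d10 = -13/3 → (0, -10/3)
  seg 3: left by d11 = 56 → (-56, -10/3)
  seg 4: down by d7 = -77/5 → (-56, 181/15)
  seg 5: up by d11 = 56 → (-56, 1021/15)
  seg 6: up by d1 = 1 → (-56, 1036/15)
  seg 7: up by d7 = -77/5 → (-56, 161/3)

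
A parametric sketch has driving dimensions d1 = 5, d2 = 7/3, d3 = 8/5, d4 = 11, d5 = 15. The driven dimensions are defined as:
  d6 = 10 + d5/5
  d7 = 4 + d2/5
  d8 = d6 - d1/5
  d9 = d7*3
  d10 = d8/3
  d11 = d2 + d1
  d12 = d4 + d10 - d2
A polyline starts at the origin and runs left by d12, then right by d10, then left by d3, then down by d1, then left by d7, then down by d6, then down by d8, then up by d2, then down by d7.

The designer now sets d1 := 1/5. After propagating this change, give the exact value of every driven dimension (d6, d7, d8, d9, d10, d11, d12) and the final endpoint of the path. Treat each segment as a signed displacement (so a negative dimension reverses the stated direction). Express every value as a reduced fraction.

d6 = 13
d7 = 67/15
d8 = 324/25
d9 = 67/5
d10 = 108/25
d11 = 38/15
d12 = 974/75
endpoint = (-221/15, -2122/75)

Apply edit: d1 := 1/5
  d6 = 10 + d5/5 = 13
  d7 = 4 + d2/5 = 67/15
  d8 = d6 - d1/5 = 324/25
  d9 = d7*3 = 67/5
  d10 = d8/3 = 108/25
  d11 = d2 + d1 = 38/15
  d12 = d4 + d10 - d2 = 974/75
Walk from origin (0, 0):
  seg 1: left by d12 = 974/75 → (-974/75, 0)
  seg 2: right by d10 = 108/25 → (-26/3, 0)
  seg 3: left by d3 = 8/5 → (-154/15, 0)
  seg 4: down by d1 = 1/5 → (-154/15, -1/5)
  seg 5: left by d7 = 67/15 → (-221/15, -1/5)
  seg 6: down by d6 = 13 → (-221/15, -66/5)
  seg 7: down by d8 = 324/25 → (-221/15, -654/25)
  seg 8: up by d2 = 7/3 → (-221/15, -1787/75)
  seg 9: down by d7 = 67/15 → (-221/15, -2122/75)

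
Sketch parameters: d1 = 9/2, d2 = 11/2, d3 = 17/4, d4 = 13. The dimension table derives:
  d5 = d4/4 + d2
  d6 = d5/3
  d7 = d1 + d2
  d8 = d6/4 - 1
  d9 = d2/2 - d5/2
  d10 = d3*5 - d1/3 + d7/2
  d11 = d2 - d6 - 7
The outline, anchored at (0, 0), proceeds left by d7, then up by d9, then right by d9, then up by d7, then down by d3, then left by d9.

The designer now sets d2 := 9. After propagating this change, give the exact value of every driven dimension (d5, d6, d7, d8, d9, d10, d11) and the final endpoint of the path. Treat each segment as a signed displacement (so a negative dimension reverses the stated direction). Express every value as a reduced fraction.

d5 = 49/4
d6 = 49/12
d7 = 27/2
d8 = 1/48
d9 = -13/8
d10 = 53/2
d11 = -25/12
endpoint = (-27/2, 61/8)

Apply edit: d2 := 9
  d5 = d4/4 + d2 = 49/4
  d6 = d5/3 = 49/12
  d7 = d1 + d2 = 27/2
  d8 = d6/4 - 1 = 1/48
  d9 = d2/2 - d5/2 = -13/8
  d10 = d3*5 - d1/3 + d7/2 = 53/2
  d11 = d2 - d6 - 7 = -25/12
Walk from origin (0, 0):
  seg 1: left by d7 = 27/2 → (-27/2, 0)
  seg 2: up by d9 = -13/8 → (-27/2, -13/8)
  seg 3: right by d9 = -13/8 → (-121/8, -13/8)
  seg 4: up by d7 = 27/2 → (-121/8, 95/8)
  seg 5: down by d3 = 17/4 → (-121/8, 61/8)
  seg 6: left by d9 = -13/8 → (-27/2, 61/8)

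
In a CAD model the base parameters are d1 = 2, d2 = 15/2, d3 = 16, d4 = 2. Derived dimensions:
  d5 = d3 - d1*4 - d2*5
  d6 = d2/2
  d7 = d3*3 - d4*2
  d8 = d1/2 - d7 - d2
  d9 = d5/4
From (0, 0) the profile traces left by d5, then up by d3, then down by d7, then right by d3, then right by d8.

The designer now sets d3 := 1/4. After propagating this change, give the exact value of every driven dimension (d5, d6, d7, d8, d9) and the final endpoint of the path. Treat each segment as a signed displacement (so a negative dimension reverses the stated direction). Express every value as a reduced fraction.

d5 = -181/4
d6 = 15/4
d7 = -13/4
d8 = -13/4
d9 = -181/16
endpoint = (169/4, 7/2)

Apply edit: d3 := 1/4
  d5 = d3 - d1*4 - d2*5 = -181/4
  d6 = d2/2 = 15/4
  d7 = d3*3 - d4*2 = -13/4
  d8 = d1/2 - d7 - d2 = -13/4
  d9 = d5/4 = -181/16
Walk from origin (0, 0):
  seg 1: left by d5 = -181/4 → (181/4, 0)
  seg 2: up by d3 = 1/4 → (181/4, 1/4)
  seg 3: down by d7 = -13/4 → (181/4, 7/2)
  seg 4: right by d3 = 1/4 → (91/2, 7/2)
  seg 5: right by d8 = -13/4 → (169/4, 7/2)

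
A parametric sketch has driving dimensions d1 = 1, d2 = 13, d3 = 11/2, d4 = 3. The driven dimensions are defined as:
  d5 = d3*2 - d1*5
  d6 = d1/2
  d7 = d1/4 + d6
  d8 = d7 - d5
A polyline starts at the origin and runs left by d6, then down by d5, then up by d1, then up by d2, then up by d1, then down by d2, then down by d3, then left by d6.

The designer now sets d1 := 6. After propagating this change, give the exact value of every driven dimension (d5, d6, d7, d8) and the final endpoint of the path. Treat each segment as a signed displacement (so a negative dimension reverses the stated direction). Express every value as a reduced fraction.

d5 = -19
d6 = 3
d7 = 9/2
d8 = 47/2
endpoint = (-6, 51/2)

Apply edit: d1 := 6
  d5 = d3*2 - d1*5 = -19
  d6 = d1/2 = 3
  d7 = d1/4 + d6 = 9/2
  d8 = d7 - d5 = 47/2
Walk from origin (0, 0):
  seg 1: left by d6 = 3 → (-3, 0)
  seg 2: down by d5 = -19 → (-3, 19)
  seg 3: up by d1 = 6 → (-3, 25)
  seg 4: up by d2 = 13 → (-3, 38)
  seg 5: up by d1 = 6 → (-3, 44)
  seg 6: down by d2 = 13 → (-3, 31)
  seg 7: down by d3 = 11/2 → (-3, 51/2)
  seg 8: left by d6 = 3 → (-6, 51/2)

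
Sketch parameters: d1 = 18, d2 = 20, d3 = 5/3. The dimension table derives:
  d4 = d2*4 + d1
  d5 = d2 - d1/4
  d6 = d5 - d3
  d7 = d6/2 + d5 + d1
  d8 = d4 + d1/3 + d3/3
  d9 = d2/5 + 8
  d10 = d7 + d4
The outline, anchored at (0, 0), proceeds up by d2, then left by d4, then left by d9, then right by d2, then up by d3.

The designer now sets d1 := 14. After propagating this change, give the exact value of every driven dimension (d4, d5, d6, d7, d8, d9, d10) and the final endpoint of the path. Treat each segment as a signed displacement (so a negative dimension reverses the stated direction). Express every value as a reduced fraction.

d4 = 94
d5 = 33/2
d6 = 89/6
d7 = 455/12
d8 = 893/9
d9 = 12
d10 = 1583/12
endpoint = (-86, 65/3)

Apply edit: d1 := 14
  d4 = d2*4 + d1 = 94
  d5 = d2 - d1/4 = 33/2
  d6 = d5 - d3 = 89/6
  d7 = d6/2 + d5 + d1 = 455/12
  d8 = d4 + d1/3 + d3/3 = 893/9
  d9 = d2/5 + 8 = 12
  d10 = d7 + d4 = 1583/12
Walk from origin (0, 0):
  seg 1: up by d2 = 20 → (0, 20)
  seg 2: left by d4 = 94 → (-94, 20)
  seg 3: left by d9 = 12 → (-106, 20)
  seg 4: right by d2 = 20 → (-86, 20)
  seg 5: up by d3 = 5/3 → (-86, 65/3)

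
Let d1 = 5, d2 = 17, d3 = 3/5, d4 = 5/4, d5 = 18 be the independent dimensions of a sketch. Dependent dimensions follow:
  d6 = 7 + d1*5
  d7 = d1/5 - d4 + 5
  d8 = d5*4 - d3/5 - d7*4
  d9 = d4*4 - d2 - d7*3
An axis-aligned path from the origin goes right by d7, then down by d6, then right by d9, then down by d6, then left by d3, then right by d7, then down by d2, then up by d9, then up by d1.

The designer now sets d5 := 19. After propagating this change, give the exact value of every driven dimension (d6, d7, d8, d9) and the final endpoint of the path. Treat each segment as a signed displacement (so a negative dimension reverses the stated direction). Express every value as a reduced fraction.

d6 = 32
d7 = 19/4
d8 = 1422/25
d9 = -105/4
endpoint = (-347/20, -409/4)

Apply edit: d5 := 19
  d6 = 7 + d1*5 = 32
  d7 = d1/5 - d4 + 5 = 19/4
  d8 = d5*4 - d3/5 - d7*4 = 1422/25
  d9 = d4*4 - d2 - d7*3 = -105/4
Walk from origin (0, 0):
  seg 1: right by d7 = 19/4 → (19/4, 0)
  seg 2: down by d6 = 32 → (19/4, -32)
  seg 3: right by d9 = -105/4 → (-43/2, -32)
  seg 4: down by d6 = 32 → (-43/2, -64)
  seg 5: left by d3 = 3/5 → (-221/10, -64)
  seg 6: right by d7 = 19/4 → (-347/20, -64)
  seg 7: down by d2 = 17 → (-347/20, -81)
  seg 8: up by d9 = -105/4 → (-347/20, -429/4)
  seg 9: up by d1 = 5 → (-347/20, -409/4)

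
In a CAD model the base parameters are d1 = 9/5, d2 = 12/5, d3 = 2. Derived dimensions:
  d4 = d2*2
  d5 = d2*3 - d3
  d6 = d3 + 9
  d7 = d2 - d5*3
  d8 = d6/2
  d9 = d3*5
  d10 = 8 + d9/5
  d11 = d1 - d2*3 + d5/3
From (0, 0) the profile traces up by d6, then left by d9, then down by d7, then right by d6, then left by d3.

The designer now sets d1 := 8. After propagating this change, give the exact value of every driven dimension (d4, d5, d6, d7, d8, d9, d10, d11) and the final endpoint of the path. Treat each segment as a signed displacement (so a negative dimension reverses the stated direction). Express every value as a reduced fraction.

d4 = 24/5
d5 = 26/5
d6 = 11
d7 = -66/5
d8 = 11/2
d9 = 10
d10 = 10
d11 = 38/15
endpoint = (-1, 121/5)

Apply edit: d1 := 8
  d4 = d2*2 = 24/5
  d5 = d2*3 - d3 = 26/5
  d6 = d3 + 9 = 11
  d7 = d2 - d5*3 = -66/5
  d8 = d6/2 = 11/2
  d9 = d3*5 = 10
  d10 = 8 + d9/5 = 10
  d11 = d1 - d2*3 + d5/3 = 38/15
Walk from origin (0, 0):
  seg 1: up by d6 = 11 → (0, 11)
  seg 2: left by d9 = 10 → (-10, 11)
  seg 3: down by d7 = -66/5 → (-10, 121/5)
  seg 4: right by d6 = 11 → (1, 121/5)
  seg 5: left by d3 = 2 → (-1, 121/5)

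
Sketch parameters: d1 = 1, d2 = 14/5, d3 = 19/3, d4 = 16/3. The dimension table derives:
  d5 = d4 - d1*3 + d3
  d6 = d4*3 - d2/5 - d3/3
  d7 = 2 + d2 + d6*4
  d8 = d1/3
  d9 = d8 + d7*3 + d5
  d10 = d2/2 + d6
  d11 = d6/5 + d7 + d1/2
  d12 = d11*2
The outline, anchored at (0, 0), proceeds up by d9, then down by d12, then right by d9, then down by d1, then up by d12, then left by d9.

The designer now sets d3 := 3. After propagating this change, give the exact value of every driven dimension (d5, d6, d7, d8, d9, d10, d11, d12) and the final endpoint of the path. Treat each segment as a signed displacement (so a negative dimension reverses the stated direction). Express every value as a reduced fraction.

Apply edit: d3 := 3
  d5 = d4 - d1*3 + d3 = 16/3
  d6 = d4*3 - d2/5 - d3/3 = 361/25
  d7 = 2 + d2 + d6*4 = 1564/25
  d8 = d1/3 = 1/3
  d9 = d8 + d7*3 + d5 = 14501/75
  d10 = d2/2 + d6 = 396/25
  d11 = d6/5 + d7 + d1/2 = 16487/250
  d12 = d11*2 = 16487/125
Walk from origin (0, 0):
  seg 1: up by d9 = 14501/75 → (0, 14501/75)
  seg 2: down by d12 = 16487/125 → (0, 23044/375)
  seg 3: right by d9 = 14501/75 → (14501/75, 23044/375)
  seg 4: down by d1 = 1 → (14501/75, 22669/375)
  seg 5: up by d12 = 16487/125 → (14501/75, 14426/75)
  seg 6: left by d9 = 14501/75 → (0, 14426/75)

d5 = 16/3
d6 = 361/25
d7 = 1564/25
d8 = 1/3
d9 = 14501/75
d10 = 396/25
d11 = 16487/250
d12 = 16487/125
endpoint = (0, 14426/75)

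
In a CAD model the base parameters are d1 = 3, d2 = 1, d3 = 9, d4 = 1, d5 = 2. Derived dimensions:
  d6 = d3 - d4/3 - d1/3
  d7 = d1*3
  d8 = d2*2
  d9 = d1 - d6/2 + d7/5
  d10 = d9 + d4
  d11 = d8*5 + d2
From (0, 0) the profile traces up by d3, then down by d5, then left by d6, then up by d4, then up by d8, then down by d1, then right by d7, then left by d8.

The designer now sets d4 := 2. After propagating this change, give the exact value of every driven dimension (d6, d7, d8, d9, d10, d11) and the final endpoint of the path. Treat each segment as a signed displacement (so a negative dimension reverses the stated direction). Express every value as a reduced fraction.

Apply edit: d4 := 2
  d6 = d3 - d4/3 - d1/3 = 22/3
  d7 = d1*3 = 9
  d8 = d2*2 = 2
  d9 = d1 - d6/2 + d7/5 = 17/15
  d10 = d9 + d4 = 47/15
  d11 = d8*5 + d2 = 11
Walk from origin (0, 0):
  seg 1: up by d3 = 9 → (0, 9)
  seg 2: down by d5 = 2 → (0, 7)
  seg 3: left by d6 = 22/3 → (-22/3, 7)
  seg 4: up by d4 = 2 → (-22/3, 9)
  seg 5: up by d8 = 2 → (-22/3, 11)
  seg 6: down by d1 = 3 → (-22/3, 8)
  seg 7: right by d7 = 9 → (5/3, 8)
  seg 8: left by d8 = 2 → (-1/3, 8)

d6 = 22/3
d7 = 9
d8 = 2
d9 = 17/15
d10 = 47/15
d11 = 11
endpoint = (-1/3, 8)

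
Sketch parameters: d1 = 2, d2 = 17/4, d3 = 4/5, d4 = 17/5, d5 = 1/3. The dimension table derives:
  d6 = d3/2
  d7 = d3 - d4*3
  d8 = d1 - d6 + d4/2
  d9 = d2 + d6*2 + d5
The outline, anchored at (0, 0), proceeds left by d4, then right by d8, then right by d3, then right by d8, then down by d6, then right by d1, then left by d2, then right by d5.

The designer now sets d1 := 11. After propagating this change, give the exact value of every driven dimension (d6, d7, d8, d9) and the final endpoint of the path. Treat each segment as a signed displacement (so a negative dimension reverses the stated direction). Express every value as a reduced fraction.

Apply edit: d1 := 11
  d6 = d3/2 = 2/5
  d7 = d3 - d4*3 = -47/5
  d8 = d1 - d6 + d4/2 = 123/10
  d9 = d2 + d6*2 + d5 = 323/60
Walk from origin (0, 0):
  seg 1: left by d4 = 17/5 → (-17/5, 0)
  seg 2: right by d8 = 123/10 → (89/10, 0)
  seg 3: right by d3 = 4/5 → (97/10, 0)
  seg 4: right by d8 = 123/10 → (22, 0)
  seg 5: down by d6 = 2/5 → (22, -2/5)
  seg 6: right by d1 = 11 → (33, -2/5)
  seg 7: left by d2 = 17/4 → (115/4, -2/5)
  seg 8: right by d5 = 1/3 → (349/12, -2/5)

d6 = 2/5
d7 = -47/5
d8 = 123/10
d9 = 323/60
endpoint = (349/12, -2/5)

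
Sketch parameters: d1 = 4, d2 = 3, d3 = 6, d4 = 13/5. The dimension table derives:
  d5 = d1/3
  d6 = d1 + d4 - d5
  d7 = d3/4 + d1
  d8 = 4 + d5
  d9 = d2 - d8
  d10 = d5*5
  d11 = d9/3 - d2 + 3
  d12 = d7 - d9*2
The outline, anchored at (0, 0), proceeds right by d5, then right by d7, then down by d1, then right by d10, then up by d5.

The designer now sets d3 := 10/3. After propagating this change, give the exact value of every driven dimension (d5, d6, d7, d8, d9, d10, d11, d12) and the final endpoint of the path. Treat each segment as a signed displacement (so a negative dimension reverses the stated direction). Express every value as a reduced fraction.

d5 = 4/3
d6 = 79/15
d7 = 29/6
d8 = 16/3
d9 = -7/3
d10 = 20/3
d11 = -7/9
d12 = 19/2
endpoint = (77/6, -8/3)

Apply edit: d3 := 10/3
  d5 = d1/3 = 4/3
  d6 = d1 + d4 - d5 = 79/15
  d7 = d3/4 + d1 = 29/6
  d8 = 4 + d5 = 16/3
  d9 = d2 - d8 = -7/3
  d10 = d5*5 = 20/3
  d11 = d9/3 - d2 + 3 = -7/9
  d12 = d7 - d9*2 = 19/2
Walk from origin (0, 0):
  seg 1: right by d5 = 4/3 → (4/3, 0)
  seg 2: right by d7 = 29/6 → (37/6, 0)
  seg 3: down by d1 = 4 → (37/6, -4)
  seg 4: right by d10 = 20/3 → (77/6, -4)
  seg 5: up by d5 = 4/3 → (77/6, -8/3)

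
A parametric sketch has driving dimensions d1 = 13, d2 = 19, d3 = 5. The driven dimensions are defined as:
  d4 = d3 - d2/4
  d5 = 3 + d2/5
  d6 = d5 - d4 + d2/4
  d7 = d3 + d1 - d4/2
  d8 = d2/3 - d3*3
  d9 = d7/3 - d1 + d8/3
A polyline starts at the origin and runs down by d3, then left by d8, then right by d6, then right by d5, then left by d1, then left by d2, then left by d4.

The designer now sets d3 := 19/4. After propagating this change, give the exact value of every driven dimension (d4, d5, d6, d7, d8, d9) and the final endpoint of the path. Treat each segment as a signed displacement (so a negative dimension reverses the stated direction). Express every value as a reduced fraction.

Apply edit: d3 := 19/4
  d4 = d3 - d2/4 = 0
  d5 = 3 + d2/5 = 34/5
  d6 = d5 - d4 + d2/4 = 231/20
  d7 = d3 + d1 - d4/2 = 71/4
  d8 = d2/3 - d3*3 = -95/12
  d9 = d7/3 - d1 + d8/3 = -175/18
Walk from origin (0, 0):
  seg 1: down by d3 = 19/4 → (0, -19/4)
  seg 2: left by d8 = -95/12 → (95/12, -19/4)
  seg 3: right by d6 = 231/20 → (292/15, -19/4)
  seg 4: right by d5 = 34/5 → (394/15, -19/4)
  seg 5: left by d1 = 13 → (199/15, -19/4)
  seg 6: left by d2 = 19 → (-86/15, -19/4)
  seg 7: left by d4 = 0 → (-86/15, -19/4)

d4 = 0
d5 = 34/5
d6 = 231/20
d7 = 71/4
d8 = -95/12
d9 = -175/18
endpoint = (-86/15, -19/4)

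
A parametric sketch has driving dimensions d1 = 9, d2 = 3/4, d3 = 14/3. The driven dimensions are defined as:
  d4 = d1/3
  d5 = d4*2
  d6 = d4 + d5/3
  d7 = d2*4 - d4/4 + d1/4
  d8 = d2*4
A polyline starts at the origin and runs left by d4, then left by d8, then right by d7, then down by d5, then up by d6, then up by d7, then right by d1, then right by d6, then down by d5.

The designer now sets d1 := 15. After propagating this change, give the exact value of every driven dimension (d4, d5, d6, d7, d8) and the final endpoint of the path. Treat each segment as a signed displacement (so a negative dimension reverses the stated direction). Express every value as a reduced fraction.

Apply edit: d1 := 15
  d4 = d1/3 = 5
  d5 = d4*2 = 10
  d6 = d4 + d5/3 = 25/3
  d7 = d2*4 - d4/4 + d1/4 = 11/2
  d8 = d2*4 = 3
Walk from origin (0, 0):
  seg 1: left by d4 = 5 → (-5, 0)
  seg 2: left by d8 = 3 → (-8, 0)
  seg 3: right by d7 = 11/2 → (-5/2, 0)
  seg 4: down by d5 = 10 → (-5/2, -10)
  seg 5: up by d6 = 25/3 → (-5/2, -5/3)
  seg 6: up by d7 = 11/2 → (-5/2, 23/6)
  seg 7: right by d1 = 15 → (25/2, 23/6)
  seg 8: right by d6 = 25/3 → (125/6, 23/6)
  seg 9: down by d5 = 10 → (125/6, -37/6)

d4 = 5
d5 = 10
d6 = 25/3
d7 = 11/2
d8 = 3
endpoint = (125/6, -37/6)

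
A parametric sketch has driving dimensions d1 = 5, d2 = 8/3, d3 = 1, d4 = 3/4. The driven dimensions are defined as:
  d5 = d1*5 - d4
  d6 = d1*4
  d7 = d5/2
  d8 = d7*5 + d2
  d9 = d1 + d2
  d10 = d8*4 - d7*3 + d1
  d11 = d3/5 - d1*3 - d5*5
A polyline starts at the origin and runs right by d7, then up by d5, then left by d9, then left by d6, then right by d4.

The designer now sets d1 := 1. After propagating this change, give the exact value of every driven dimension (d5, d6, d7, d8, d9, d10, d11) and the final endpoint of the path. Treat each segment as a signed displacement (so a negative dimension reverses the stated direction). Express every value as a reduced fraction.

d5 = 17/4
d6 = 4
d7 = 17/8
d8 = 319/24
d9 = 11/3
d10 = 1147/24
d11 = -481/20
endpoint = (-115/24, 17/4)

Apply edit: d1 := 1
  d5 = d1*5 - d4 = 17/4
  d6 = d1*4 = 4
  d7 = d5/2 = 17/8
  d8 = d7*5 + d2 = 319/24
  d9 = d1 + d2 = 11/3
  d10 = d8*4 - d7*3 + d1 = 1147/24
  d11 = d3/5 - d1*3 - d5*5 = -481/20
Walk from origin (0, 0):
  seg 1: right by d7 = 17/8 → (17/8, 0)
  seg 2: up by d5 = 17/4 → (17/8, 17/4)
  seg 3: left by d9 = 11/3 → (-37/24, 17/4)
  seg 4: left by d6 = 4 → (-133/24, 17/4)
  seg 5: right by d4 = 3/4 → (-115/24, 17/4)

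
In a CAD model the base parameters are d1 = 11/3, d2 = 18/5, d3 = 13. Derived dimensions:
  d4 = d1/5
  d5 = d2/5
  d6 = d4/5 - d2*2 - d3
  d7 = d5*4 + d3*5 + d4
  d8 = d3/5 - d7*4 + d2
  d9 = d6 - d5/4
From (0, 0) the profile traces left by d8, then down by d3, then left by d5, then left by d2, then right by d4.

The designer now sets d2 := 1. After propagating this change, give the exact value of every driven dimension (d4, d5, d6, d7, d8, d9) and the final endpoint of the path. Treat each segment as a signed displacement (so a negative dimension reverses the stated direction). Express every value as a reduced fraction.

d4 = 11/15
d5 = 1/5
d6 = -1114/75
d7 = 998/15
d8 = -3938/15
d9 = -4471/300
endpoint = (3931/15, -13)

Apply edit: d2 := 1
  d4 = d1/5 = 11/15
  d5 = d2/5 = 1/5
  d6 = d4/5 - d2*2 - d3 = -1114/75
  d7 = d5*4 + d3*5 + d4 = 998/15
  d8 = d3/5 - d7*4 + d2 = -3938/15
  d9 = d6 - d5/4 = -4471/300
Walk from origin (0, 0):
  seg 1: left by d8 = -3938/15 → (3938/15, 0)
  seg 2: down by d3 = 13 → (3938/15, -13)
  seg 3: left by d5 = 1/5 → (787/3, -13)
  seg 4: left by d2 = 1 → (784/3, -13)
  seg 5: right by d4 = 11/15 → (3931/15, -13)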